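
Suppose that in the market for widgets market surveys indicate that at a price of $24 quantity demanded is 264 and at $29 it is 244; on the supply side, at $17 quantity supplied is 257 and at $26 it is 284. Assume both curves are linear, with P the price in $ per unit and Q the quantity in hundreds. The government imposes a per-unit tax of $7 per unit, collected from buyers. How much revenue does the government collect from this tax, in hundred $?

Demand slope: (244 − 264)/(29 − 24) = -4, so Qd = 360 − 4P.
Supply slope: (284 − 257)/(26 − 17) = 3, so Qs = 3P + 206.
Without the tax, 360 − 4P = 3P + 206 gives 7P = 154, so P* = $22 and Q* = 272.
With the tax collected from buyers, demand (in seller-price terms) shifts: Qd = 360 − 4(P + 7).
New equilibrium: buyers pay $25, producers receive $18, Q = 260. (Wedge: Pb − Ps = 7.)
Revenue = t · Q = 7 · 260 = $1820.

Tax revenue = $1820 hundred.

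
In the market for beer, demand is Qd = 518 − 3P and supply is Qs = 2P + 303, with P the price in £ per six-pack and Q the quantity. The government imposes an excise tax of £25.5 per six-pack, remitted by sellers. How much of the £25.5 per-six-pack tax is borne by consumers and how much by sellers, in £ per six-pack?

Before the tax: set 518 − 3P = 2P + 303 → P* = £43, Q* = 389.
With the tax collected from sellers, supply shifts: Qs = 2(P − 25.5) + 303.
Solving gives Q = 358.4 with consumers paying £53.2 and sellers receiving £27.7 (the £25.5 wedge).
Burden on consumers: £10.2; on sellers: £15.3. (They sum to £25.5.)
The less price-elastic side of the market bears the larger share of a per-unit tax.

Consumers bear £10.2 per six-pack; sellers bear £15.3 per six-pack.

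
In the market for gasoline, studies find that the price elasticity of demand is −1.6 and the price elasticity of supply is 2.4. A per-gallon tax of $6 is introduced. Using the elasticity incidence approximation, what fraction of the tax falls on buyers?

Buyers' share ≈ 0.6.

Incidence ratio: buyers' share ≈ εs / (εs + |εd|) = 2.4 / (2.4 + 1.6) = 0.6.
Supply is the more elastic side, so buyers bear the larger share.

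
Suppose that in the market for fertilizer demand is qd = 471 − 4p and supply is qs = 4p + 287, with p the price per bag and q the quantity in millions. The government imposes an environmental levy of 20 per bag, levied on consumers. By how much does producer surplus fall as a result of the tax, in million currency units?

Without the tax, 471 − 4p = 4p + 287 gives 8p = 184, so p* = 23 and q* = 379.
With the tax collected from consumers, demand (in seller-price terms) shifts: qd = 471 − 4(p + 20).
New equilibrium: consumers pay 33, producers receive 13, q = 339. (Wedge: pb − ps = 20.)
ΔPS is the trapezoid between Q = 339 and Q = 379 of height 10: ½ · (379 + 339) · 10 = 3590.

Producer surplus falls by 3590 million.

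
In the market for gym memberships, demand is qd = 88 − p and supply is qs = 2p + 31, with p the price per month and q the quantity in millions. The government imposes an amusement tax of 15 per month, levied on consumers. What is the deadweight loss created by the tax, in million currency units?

Before the tax: set 88 − p = 2p + 31 → p* = 19, q* = 69.
With the tax collected from consumers, demand (in seller-price terms) shifts: qd = 88 − (p + 15).
Solving gives q = 59 with consumers paying 29 and producers receiving 14 (the 15 wedge).
Quantity falls by |ΔQ| = |69 − 59| = 10.
DWL = ½ · t · |ΔQ| = ½ · 15 · 10 = 75.

Deadweight loss = 75 million.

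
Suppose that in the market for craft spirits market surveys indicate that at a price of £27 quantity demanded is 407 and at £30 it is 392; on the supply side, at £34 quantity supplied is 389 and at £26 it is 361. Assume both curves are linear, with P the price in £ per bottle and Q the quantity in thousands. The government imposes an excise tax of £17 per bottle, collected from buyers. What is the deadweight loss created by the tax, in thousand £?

Demand slope: (392 − 407)/(30 − 27) = -5, so Qd = 542 − 5P.
Supply slope: (361 − 389)/(26 − 34) = 3.5, so Qs = 3.5P + 270.
Without the tax, 542 − 5P = 3.5P + 270 gives 8.5P = 272, so P* = £32 and Q* = 382.
With the tax collected from buyers, demand (in seller-price terms) shifts: Qd = 542 − 5(P + 17).
New equilibrium: buyers pay £39, sellers receive £22, Q = 347. (Wedge: Pb − Ps = 17.)
Quantity falls by |ΔQ| = |382 − 347| = 35.
DWL = ½ · t · |ΔQ| = ½ · 17 · 35 = £297.5.

Deadweight loss = £297.5 thousand.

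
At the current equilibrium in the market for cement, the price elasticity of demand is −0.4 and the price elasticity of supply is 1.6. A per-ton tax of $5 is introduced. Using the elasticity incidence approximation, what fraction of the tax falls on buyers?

Incidence ratio: buyers' share ≈ εs / (εs + |εd|) = 1.6 / (1.6 + 0.4) = 0.8.
Supply is the more elastic side, so buyers bear the larger share.

Buyers' share ≈ 0.8.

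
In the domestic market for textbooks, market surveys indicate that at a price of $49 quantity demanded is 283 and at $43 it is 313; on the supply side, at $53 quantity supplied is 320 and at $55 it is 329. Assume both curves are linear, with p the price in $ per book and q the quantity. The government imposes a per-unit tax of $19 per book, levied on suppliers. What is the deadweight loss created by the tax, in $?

Deadweight loss = $427.5.

Demand slope: (313 − 283)/(43 − 49) = -5, so qd = 528 − 5p.
Supply slope: (329 − 320)/(55 − 53) = 4.5, so qs = 4.5p + 81.5.
Without the tax, 528 − 5p = 4.5p + 81.5 gives 9.5p = 446.5, so p* = $47 and q* = 293.
With the tax collected from suppliers, supply shifts: qs = 4.5(p − 19) + 81.5.
New equilibrium: consumers pay $56, suppliers receive $37, q = 248. (Wedge: pb − ps = 19.)
Quantity falls by |ΔQ| = |293 − 248| = 45.
DWL = ½ · t · |ΔQ| = ½ · 19 · 45 = $427.5.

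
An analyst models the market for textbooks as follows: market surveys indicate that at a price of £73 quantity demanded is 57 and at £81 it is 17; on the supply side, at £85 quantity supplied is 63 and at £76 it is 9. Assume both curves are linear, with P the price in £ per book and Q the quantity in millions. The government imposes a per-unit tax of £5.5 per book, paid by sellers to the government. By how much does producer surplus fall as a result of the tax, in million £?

Producer surplus falls by £48.75 million.

Demand slope: (17 − 57)/(81 − 73) = -5, so Qd = 422 − 5P.
Supply slope: (9 − 63)/(76 − 85) = 6, so Qs = 6P − 447.
Before the tax: set 422 − 5P = 6P − 447 → P* = £79, Q* = 27.
With the tax collected from sellers, supply shifts: Qs = 6(P − 5.5) − 447.
Solving gives Q = 12 with consumers paying £82 and sellers receiving £76.5 (the £5.5 wedge).
ΔPS is the trapezoid between Q = 12 and Q = 27 of height £2.5: ½ · (27 + 12) · 2.5 = £48.75.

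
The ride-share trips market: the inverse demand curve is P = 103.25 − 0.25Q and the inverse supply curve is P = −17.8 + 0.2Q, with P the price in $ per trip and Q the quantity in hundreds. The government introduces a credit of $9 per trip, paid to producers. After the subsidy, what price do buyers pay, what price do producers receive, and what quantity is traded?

Buyers pay $31; producers receive $40; quantity = 289.

Inverting to Q(P) form: Qd = 413 − 4P; Qs = 5P + 89.
Before the subsidy: set 413 − 4P = 5P + 89 → P* = $36, Q* = 269.
With a per-unit subsidy paid to producers, each receives P + 9 per unit sold, so supply becomes Qs = 5(P + 9) + 89.
New equilibrium: buyers pay $31, producers receive $40, Q = 289. (Wedge: Pb − Ps = −9.)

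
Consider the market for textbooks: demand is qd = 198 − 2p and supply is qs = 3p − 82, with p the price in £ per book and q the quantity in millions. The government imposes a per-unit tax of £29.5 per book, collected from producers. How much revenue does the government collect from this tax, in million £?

Tax revenue = £1492.7 million.

Without the tax, 198 − 2p = 3p − 82 gives 5p = 280, so p* = £56 and q* = 86.
With the tax collected from producers, supply shifts: qs = 3(p − 29.5) − 82.
Solving gives q = 50.6 with consumers paying £73.7 and producers receiving £44.2 (the £29.5 wedge).
Revenue = t · Q = 29.5 · 50.6 = £1492.7.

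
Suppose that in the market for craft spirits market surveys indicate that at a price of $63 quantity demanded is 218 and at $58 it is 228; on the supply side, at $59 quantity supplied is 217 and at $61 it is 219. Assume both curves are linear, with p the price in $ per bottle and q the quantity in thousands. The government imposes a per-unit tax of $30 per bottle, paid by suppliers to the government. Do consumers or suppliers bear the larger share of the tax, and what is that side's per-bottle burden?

Suppliers bear the larger share: $20 per bottle.

Demand slope: (228 − 218)/(58 − 63) = -2, so qd = 344 − 2p.
Supply slope: (219 − 217)/(61 − 59) = 1, so qs = p + 158.
Without the tax, 344 − 2p = p + 158 gives 3p = 186, so p* = $62 and q* = 220.
With the tax collected from suppliers, supply shifts: qs = (p − 30) + 158.
New equilibrium: consumers pay $72, suppliers receive $42, q = 200. (Wedge: pb − ps = 30.)
Per-bottle burden: consumers $10, suppliers $20.
Suppliers take the larger share because supply is less price-elastic here (demand slope 2 vs supply slope 1).
The less price-elastic side of the market bears the larger share of a per-unit tax.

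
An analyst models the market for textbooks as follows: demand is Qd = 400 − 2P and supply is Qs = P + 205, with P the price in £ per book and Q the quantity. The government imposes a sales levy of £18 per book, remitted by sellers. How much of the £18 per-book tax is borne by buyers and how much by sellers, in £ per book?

Without the tax, 400 − 2P = P + 205 gives 3P = 195, so P* = £65 and Q* = 270.
With the tax collected from sellers, supply shifts: Qs = (P − 18) + 205.
New equilibrium: buyers pay £71, sellers receive £53, Q = 258. (Wedge: Pb − Ps = 18.)
Burden on buyers: £6; on sellers: £12. (They sum to £18.)

Buyers bear £6 per book; sellers bear £12 per book.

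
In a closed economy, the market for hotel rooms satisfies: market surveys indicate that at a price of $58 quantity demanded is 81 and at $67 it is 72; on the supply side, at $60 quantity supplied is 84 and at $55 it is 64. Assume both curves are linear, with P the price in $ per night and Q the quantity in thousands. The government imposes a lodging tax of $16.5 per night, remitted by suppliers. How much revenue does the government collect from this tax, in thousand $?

Demand slope: (72 − 81)/(67 − 58) = -1, so Qd = 139 − P.
Supply slope: (64 − 84)/(55 − 60) = 4, so Qs = 4P − 156.
Without the tax, 139 − P = 4P − 156 gives 5P = 295, so P* = $59 and Q* = 80.
With the tax collected from suppliers, supply shifts: Qs = 4(P − 16.5) − 156.
Solving gives Q = 66.8 with buyers paying $72.2 and suppliers receiving $55.7 (the $16.5 wedge).
Revenue = t · Q = 16.5 · 66.8 = $1102.2.

Tax revenue = $1102.2 thousand.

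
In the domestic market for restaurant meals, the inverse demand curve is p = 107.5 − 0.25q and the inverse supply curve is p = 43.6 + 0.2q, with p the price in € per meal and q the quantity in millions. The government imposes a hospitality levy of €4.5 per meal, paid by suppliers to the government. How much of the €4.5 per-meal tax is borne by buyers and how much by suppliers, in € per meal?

Inverting to q(p) form: qd = 430 − 4p; qs = 5p − 218.
Without the tax, 430 − 4p = 5p − 218 gives 9p = 648, so p* = €72 and q* = 142.
With the tax collected from suppliers, supply shifts: qs = 5(p − 4.5) − 218.
New equilibrium: buyers pay €74.5, suppliers receive €70, q = 132. (Wedge: pb − ps = 4.5.)
Burden on buyers: €2.5; on suppliers: €2. (They sum to €4.5.)
The less price-elastic side of the market bears the larger share of a per-unit tax.

Buyers bear €2.5 per meal; suppliers bear €2 per meal.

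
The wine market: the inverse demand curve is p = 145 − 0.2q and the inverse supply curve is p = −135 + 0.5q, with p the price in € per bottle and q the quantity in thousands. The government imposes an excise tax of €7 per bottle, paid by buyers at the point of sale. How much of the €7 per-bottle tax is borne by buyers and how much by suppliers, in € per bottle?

Buyers bear €2 per bottle; suppliers bear €5 per bottle.

Inverting to q(p) form: qd = 725 − 5p; qs = 2p + 270.
Without the tax, 725 − 5p = 2p + 270 gives 7p = 455, so p* = €65 and q* = 400.
With the tax collected from buyers, demand (in seller-price terms) shifts: qd = 725 − 5(p + 7).
New equilibrium: buyers pay €67, suppliers receive €60, q = 390. (Wedge: pb − ps = 7.)
Burden on buyers: €2; on suppliers: €5. (They sum to €7.)
The less price-elastic side of the market bears the larger share of a per-unit tax.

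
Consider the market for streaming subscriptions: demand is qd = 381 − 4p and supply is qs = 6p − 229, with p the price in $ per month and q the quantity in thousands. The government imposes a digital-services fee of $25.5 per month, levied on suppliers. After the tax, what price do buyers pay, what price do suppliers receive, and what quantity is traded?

Buyers pay $76.3; suppliers receive $50.8; quantity = 75.8.

Before the tax: set 381 − 4p = 6p − 229 → p* = $61, q* = 137.
With the tax collected from suppliers, supply shifts: qs = 6(p − 25.5) − 229.
Solving gives q = 75.8 with buyers paying $76.3 and suppliers receiving $50.8 (the $25.5 wedge).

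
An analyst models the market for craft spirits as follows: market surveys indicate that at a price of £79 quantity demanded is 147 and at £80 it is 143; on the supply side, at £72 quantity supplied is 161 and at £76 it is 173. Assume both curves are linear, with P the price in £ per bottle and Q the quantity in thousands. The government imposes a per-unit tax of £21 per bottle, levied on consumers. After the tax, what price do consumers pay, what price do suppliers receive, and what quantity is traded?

Demand slope: (143 − 147)/(80 − 79) = -4, so Qd = 463 − 4P.
Supply slope: (173 − 161)/(76 − 72) = 3, so Qs = 3P − 55.
Without the tax, 463 − 4P = 3P − 55 gives 7P = 518, so P* = £74 and Q* = 167.
With the tax collected from consumers, demand (in seller-price terms) shifts: Qd = 463 − 4(P + 21).
Solving gives Q = 131 with consumers paying £83 and suppliers receiving £62 (the £21 wedge).
The less price-elastic side of the market bears the larger share of a per-unit tax.

Consumers pay £83; suppliers receive £62; quantity = 131.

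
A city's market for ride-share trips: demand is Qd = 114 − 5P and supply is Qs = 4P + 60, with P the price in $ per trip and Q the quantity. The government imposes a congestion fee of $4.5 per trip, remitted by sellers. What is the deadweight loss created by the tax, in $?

Without the tax, 114 − 5P = 4P + 60 gives 9P = 54, so P* = $6 and Q* = 84.
With the tax collected from sellers, supply shifts: Qs = 4(P − 4.5) + 60.
New equilibrium: buyers pay $8, sellers receive $3.5, Q = 74. (Wedge: Pb − Ps = 4.5.)
Quantity falls by |ΔQ| = |84 − 74| = 10.
DWL = ½ · t · |ΔQ| = ½ · 4.5 · 10 = $22.5.

Deadweight loss = $22.5.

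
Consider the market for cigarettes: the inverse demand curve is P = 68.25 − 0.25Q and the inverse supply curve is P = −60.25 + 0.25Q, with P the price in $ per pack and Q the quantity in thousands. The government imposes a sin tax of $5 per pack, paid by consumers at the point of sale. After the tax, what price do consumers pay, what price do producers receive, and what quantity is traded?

Inverting to Q(P) form: Qd = 273 − 4P; Qs = 4P + 241.
Before the tax: set 273 − 4P = 4P + 241 → P* = $4, Q* = 257.
With the tax collected from consumers, demand (in seller-price terms) shifts: Qd = 273 − 4(P + 5).
Solving gives Q = 247 with consumers paying $6.5 and producers receiving $1.5 (the $5 wedge).

Consumers pay $6.5; producers receive $1.5; quantity = 247.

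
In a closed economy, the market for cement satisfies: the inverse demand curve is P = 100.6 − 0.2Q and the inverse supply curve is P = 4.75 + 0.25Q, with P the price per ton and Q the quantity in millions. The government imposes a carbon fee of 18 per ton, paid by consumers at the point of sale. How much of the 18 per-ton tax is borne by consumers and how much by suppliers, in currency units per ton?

Consumers bear 8 per ton; suppliers bear 10 per ton.

Inverting to Q(P) form: Qd = 503 − 5P; Qs = 4P − 19.
Without the tax, 503 − 5P = 4P − 19 gives 9P = 522, so P* = 58 and Q* = 213.
With the tax collected from consumers, demand (in seller-price terms) shifts: Qd = 503 − 5(P + 18).
New equilibrium: consumers pay 66, suppliers receive 48, Q = 173. (Wedge: Pb − Ps = 18.)
Burden on consumers: 8; on suppliers: 10. (They sum to 18.)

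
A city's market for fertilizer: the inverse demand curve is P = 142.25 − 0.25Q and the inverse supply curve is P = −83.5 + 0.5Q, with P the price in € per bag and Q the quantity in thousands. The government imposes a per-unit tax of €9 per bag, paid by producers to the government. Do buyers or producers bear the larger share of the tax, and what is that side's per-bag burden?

Producers bear the larger share: €6 per bag.

Rewrite in direct form: Qd = 569 − 4P and Qs = 2P + 167.
Without the tax, 569 − 4P = 2P + 167 gives 6P = 402, so P* = €67 and Q* = 301.
With the tax collected from producers, supply shifts: Qs = 2(P − 9) + 167.
Solving gives Q = 289 with buyers paying €70 and producers receiving €61 (the €9 wedge).
Per-bag burden: buyers €3, producers €6.
Producers take the larger share because supply is less price-elastic here (demand slope 4 vs supply slope 2).
The less price-elastic side of the market bears the larger share of a per-unit tax.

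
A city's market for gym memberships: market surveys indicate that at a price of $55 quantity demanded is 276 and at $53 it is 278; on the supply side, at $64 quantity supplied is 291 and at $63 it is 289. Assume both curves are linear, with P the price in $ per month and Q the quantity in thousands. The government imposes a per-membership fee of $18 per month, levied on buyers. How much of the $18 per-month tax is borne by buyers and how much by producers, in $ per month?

Demand slope: (278 − 276)/(53 − 55) = -1, so Qd = 331 − P.
Supply slope: (289 − 291)/(63 − 64) = 2, so Qs = 2P + 163.
Before the tax: set 331 − P = 2P + 163 → P* = $56, Q* = 275.
With the tax collected from buyers, demand (in seller-price terms) shifts: Qd = 331 − (P + 18).
Solving gives Q = 263 with buyers paying $68 and producers receiving $50 (the $18 wedge).
Burden on buyers: $12; on producers: $6. (They sum to $18.)
The less price-elastic side of the market bears the larger share of a per-unit tax.

Buyers bear $12 per month; producers bear $6 per month.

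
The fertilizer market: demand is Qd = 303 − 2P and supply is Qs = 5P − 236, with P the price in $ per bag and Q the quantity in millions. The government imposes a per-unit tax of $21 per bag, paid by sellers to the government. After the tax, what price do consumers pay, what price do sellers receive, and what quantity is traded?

Consumers pay $92; sellers receive $71; quantity = 119.

Before the tax: set 303 − 2P = 5P − 236 → P* = $77, Q* = 149.
With the tax collected from sellers, supply shifts: Qs = 5(P − 21) − 236.
Solving gives Q = 119 with consumers paying $92 and sellers receiving $71 (the $21 wedge).
The less price-elastic side of the market bears the larger share of a per-unit tax.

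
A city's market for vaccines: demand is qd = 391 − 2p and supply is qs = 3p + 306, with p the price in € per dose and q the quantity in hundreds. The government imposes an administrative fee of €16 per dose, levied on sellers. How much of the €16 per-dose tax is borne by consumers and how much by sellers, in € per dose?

Without the tax, 391 − 2p = 3p + 306 gives 5p = 85, so p* = €17 and q* = 357.
With the tax collected from sellers, supply shifts: qs = 3(p − 16) + 306.
New equilibrium: consumers pay €26.6, sellers receive €10.6, q = 337.8. (Wedge: pb − ps = 16.)
Burden on consumers: €9.6; on sellers: €6.4. (They sum to €16.)

Consumers bear €9.6 per dose; sellers bear €6.4 per dose.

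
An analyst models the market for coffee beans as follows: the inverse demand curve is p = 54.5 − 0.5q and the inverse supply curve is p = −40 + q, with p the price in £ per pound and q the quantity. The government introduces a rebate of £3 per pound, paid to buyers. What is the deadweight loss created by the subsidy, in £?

Deadweight loss = £3.

Inverting to q(p) form: qd = 109 − 2p; qs = p + 40.
Before the subsidy: set 109 − 2p = p + 40 → p* = £23, q* = 63.
With a per-unit subsidy paid to buyers, each effectively pays p − 3, so demand becomes qd = 109 − 2(p − 3).
Solving gives q = 65 with buyers paying £22 and suppliers receiving £25 (the £3 wedge).
Quantity rises by |ΔQ| = |63 − 65| = 2.
DWL = ½ · t · |ΔQ| = ½ · 3 · 2 = £3.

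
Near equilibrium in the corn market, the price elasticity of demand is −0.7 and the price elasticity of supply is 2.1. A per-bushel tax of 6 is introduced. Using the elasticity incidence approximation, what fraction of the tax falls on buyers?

Incidence ratio: buyers' share ≈ εs / (εs + |εd|) = 2.1 / (2.1 + 0.7) = 0.75.
Supply is the more elastic side, so buyers bear the larger share.

Buyers' share ≈ 0.75.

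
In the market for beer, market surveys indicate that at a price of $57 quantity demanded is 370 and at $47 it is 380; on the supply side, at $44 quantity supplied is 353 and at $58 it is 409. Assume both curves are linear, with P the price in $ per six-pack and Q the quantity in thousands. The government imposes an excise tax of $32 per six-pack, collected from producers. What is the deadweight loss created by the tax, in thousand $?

Deadweight loss = $409.6 thousand.

Demand slope: (380 − 370)/(47 − 57) = -1, so Qd = 427 − P.
Supply slope: (409 − 353)/(58 − 44) = 4, so Qs = 4P + 177.
Before the tax: set 427 − P = 4P + 177 → P* = $50, Q* = 377.
With the tax collected from producers, supply shifts: Qs = 4(P − 32) + 177.
New equilibrium: consumers pay $75.6, producers receive $43.6, Q = 351.4. (Wedge: Pb − Ps = 32.)
Quantity falls by |ΔQ| = |377 − 351.4| = 25.6.
DWL = ½ · t · |ΔQ| = ½ · 32 · 25.6 = $409.6.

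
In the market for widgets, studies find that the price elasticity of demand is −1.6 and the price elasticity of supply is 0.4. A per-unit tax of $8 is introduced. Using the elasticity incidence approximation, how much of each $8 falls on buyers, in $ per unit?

Incidence ratio: buyers' share ≈ εs / (εs + |εd|) = 0.4 / (0.4 + 1.6) = 0.2.
So buyers bear ≈ 0.2 × $8 = $1.6; sellers bear $6.4.

Buyers bear ≈ $1.6 per unit.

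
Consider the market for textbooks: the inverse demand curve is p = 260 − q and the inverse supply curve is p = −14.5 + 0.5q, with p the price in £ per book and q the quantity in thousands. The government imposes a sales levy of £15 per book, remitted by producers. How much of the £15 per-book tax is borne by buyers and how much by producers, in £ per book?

Buyers bear £10 per book; producers bear £5 per book.

Inverting to q(p) form: qd = 260 − p; qs = 2p + 29.
Before the tax: set 260 − p = 2p + 29 → p* = £77, q* = 183.
With the tax collected from producers, supply shifts: qs = 2(p − 15) + 29.
Solving gives q = 173 with buyers paying £87 and producers receiving £72 (the £15 wedge).
Burden on buyers: £10; on producers: £5. (They sum to £15.)
The less price-elastic side of the market bears the larger share of a per-unit tax.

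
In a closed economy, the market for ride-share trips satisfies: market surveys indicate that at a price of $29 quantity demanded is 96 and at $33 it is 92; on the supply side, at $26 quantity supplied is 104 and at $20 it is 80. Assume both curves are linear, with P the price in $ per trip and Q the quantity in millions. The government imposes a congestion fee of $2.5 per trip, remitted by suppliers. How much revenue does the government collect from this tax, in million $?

Tax revenue = $245 million.

Demand slope: (92 − 96)/(33 − 29) = -1, so Qd = 125 − P.
Supply slope: (80 − 104)/(20 − 26) = 4, so Qs = 4P.
Without the tax, 125 − P = 4P gives 5P = 125, so P* = $25 and Q* = 100.
With the tax collected from suppliers, supply shifts: Qs = 4(P − 2.5).
New equilibrium: consumers pay $27, suppliers receive $24.5, Q = 98. (Wedge: Pb − Ps = 2.5.)
Revenue = t · Q = 2.5 · 98 = $245.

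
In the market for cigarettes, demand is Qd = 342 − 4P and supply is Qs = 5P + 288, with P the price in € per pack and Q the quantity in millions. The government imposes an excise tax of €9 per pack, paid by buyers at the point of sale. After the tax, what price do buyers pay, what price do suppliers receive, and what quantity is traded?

Buyers pay €11; suppliers receive €2; quantity = 298.

Before the tax: set 342 − 4P = 5P + 288 → P* = €6, Q* = 318.
With the tax collected from buyers, demand (in seller-price terms) shifts: Qd = 342 − 4(P + 9).
New equilibrium: buyers pay €11, suppliers receive €2, Q = 298. (Wedge: Pb − Ps = 9.)
The less price-elastic side of the market bears the larger share of a per-unit tax.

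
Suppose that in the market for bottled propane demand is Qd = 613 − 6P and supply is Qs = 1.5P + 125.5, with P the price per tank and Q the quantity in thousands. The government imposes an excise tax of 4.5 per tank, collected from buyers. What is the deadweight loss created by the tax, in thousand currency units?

Before the tax: set 613 − 6P = 1.5P + 125.5 → P* = 65, Q* = 223.
With the tax collected from buyers, demand (in seller-price terms) shifts: Qd = 613 − 6(P + 4.5).
Solving gives Q = 217.6 with buyers paying 65.9 and sellers receiving 61.4 (the 4.5 wedge).
Quantity falls by |ΔQ| = |223 − 217.6| = 5.4.
DWL = ½ · t · |ΔQ| = ½ · 4.5 · 5.4 = 12.15.

Deadweight loss = 12.15 thousand.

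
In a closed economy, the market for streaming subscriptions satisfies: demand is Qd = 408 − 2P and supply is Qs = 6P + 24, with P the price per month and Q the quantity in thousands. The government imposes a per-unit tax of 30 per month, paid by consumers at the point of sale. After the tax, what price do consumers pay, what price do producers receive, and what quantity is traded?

Consumers pay 70.5; producers receive 40.5; quantity = 267.

Before the tax: set 408 − 2P = 6P + 24 → P* = 48, Q* = 312.
With the tax collected from consumers, demand (in seller-price terms) shifts: Qd = 408 − 2(P + 30).
Solving gives Q = 267 with consumers paying 70.5 and producers receiving 40.5 (the 30 wedge).
The less price-elastic side of the market bears the larger share of a per-unit tax.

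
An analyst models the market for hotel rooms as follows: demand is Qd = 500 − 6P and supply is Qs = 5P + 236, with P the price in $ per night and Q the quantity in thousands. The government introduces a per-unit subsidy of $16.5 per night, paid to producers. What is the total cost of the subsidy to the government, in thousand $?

Government outlay = $6616.5 thousand.

Before the subsidy: set 500 − 6P = 5P + 236 → P* = $24, Q* = 356.
With a per-unit subsidy paid to producers, each receives P + 16.5 per unit sold, so supply becomes Qs = 5(P + 16.5) + 236.
Solving gives Q = 401 with buyers paying $16.5 and producers receiving $33 (the $16.5 wedge).
Outlay = t · Q = 16.5 · 401 = $6616.5.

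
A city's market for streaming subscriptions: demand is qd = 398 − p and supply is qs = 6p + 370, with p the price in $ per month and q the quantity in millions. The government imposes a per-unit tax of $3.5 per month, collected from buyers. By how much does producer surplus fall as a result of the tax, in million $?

Without the tax, 398 − p = 6p + 370 gives 7p = 28, so p* = $4 and q* = 394.
With the tax collected from buyers, demand (in seller-price terms) shifts: qd = 398 − (p + 3.5).
Solving gives q = 391 with buyers paying $7 and suppliers receiving $3.5 (the $3.5 wedge).
ΔPS is the trapezoid between Q = 391 and Q = 394 of height $0.5: ½ · (394 + 391) · 0.5 = $196.25.

Producer surplus falls by $196.25 million.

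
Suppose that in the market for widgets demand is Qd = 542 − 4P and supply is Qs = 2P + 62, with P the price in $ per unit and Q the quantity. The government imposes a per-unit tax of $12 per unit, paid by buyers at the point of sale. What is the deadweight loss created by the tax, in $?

Deadweight loss = $96.

Before the tax: set 542 − 4P = 2P + 62 → P* = $80, Q* = 222.
With the tax collected from buyers, demand (in seller-price terms) shifts: Qd = 542 − 4(P + 12).
New equilibrium: buyers pay $84, sellers receive $72, Q = 206. (Wedge: Pb − Ps = 12.)
Quantity falls by |ΔQ| = |222 − 206| = 16.
DWL = ½ · t · |ΔQ| = ½ · 12 · 16 = $96.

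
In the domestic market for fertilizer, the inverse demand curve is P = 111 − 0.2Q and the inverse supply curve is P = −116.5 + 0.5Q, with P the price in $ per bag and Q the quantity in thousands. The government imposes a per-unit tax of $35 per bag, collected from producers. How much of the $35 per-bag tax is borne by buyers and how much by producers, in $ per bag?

Inverting to Q(P) form: Qd = 555 − 5P; Qs = 2P + 233.
Before the tax: set 555 − 5P = 2P + 233 → P* = $46, Q* = 325.
With the tax collected from producers, supply shifts: Qs = 2(P − 35) + 233.
Solving gives Q = 275 with buyers paying $56 and producers receiving $21 (the $35 wedge).
Burden on buyers: $10; on producers: $25. (They sum to $35.)
The less price-elastic side of the market bears the larger share of a per-unit tax.

Buyers bear $10 per bag; producers bear $25 per bag.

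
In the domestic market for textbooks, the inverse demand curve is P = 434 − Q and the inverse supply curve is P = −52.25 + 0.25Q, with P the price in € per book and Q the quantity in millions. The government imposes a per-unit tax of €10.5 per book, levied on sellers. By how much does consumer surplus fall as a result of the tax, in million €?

Rewrite in direct form: Qd = 434 − P and Qs = 4P + 209.
Before the tax: set 434 − P = 4P + 209 → P* = €45, Q* = 389.
With the tax collected from sellers, supply shifts: Qs = 4(P − 10.5) + 209.
Solving gives Q = 380.6 with buyers paying €53.4 and sellers receiving €42.9 (the €10.5 wedge).
ΔCS is the trapezoid between Q = 380.6 and Q = 389 of height €8.4: ½ · (389 + 380.6) · 8.4 = €3232.32.

Consumer surplus falls by €3232.32 million.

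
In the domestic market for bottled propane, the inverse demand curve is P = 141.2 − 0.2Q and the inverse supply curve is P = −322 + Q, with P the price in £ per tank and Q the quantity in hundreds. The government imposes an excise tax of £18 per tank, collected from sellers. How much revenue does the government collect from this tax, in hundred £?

Inverting to Q(P) form: Qd = 706 − 5P; Qs = P + 322.
Before the tax: set 706 − 5P = P + 322 → P* = £64, Q* = 386.
With the tax collected from sellers, supply shifts: Qs = (P − 18) + 322.
Solving gives Q = 371 with buyers paying £67 and sellers receiving £49 (the £18 wedge).
Revenue = t · Q = 18 · 371 = £6678.

Tax revenue = £6678 hundred.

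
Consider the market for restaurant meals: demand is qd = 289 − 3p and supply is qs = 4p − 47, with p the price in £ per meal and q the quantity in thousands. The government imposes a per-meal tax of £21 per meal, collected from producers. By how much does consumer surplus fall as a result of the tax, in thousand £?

Consumer surplus falls by £1524 thousand.

Without the tax, 289 − 3p = 4p − 47 gives 7p = 336, so p* = £48 and q* = 145.
With the tax collected from producers, supply shifts: qs = 4(p − 21) − 47.
New equilibrium: buyers pay £60, producers receive £39, q = 109. (Wedge: pb − ps = 21.)
ΔCS is the trapezoid between Q = 109 and Q = 145 of height £12: ½ · (145 + 109) · 12 = £1524.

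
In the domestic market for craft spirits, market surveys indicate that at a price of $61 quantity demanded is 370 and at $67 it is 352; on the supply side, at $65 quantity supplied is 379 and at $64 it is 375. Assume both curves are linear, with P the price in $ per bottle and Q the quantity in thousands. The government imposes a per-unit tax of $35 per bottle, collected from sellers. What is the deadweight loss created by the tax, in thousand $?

Deadweight loss = $1050 thousand.

Demand slope: (352 − 370)/(67 − 61) = -3, so Qd = 553 − 3P.
Supply slope: (375 − 379)/(64 − 65) = 4, so Qs = 4P + 119.
Before the tax: set 553 − 3P = 4P + 119 → P* = $62, Q* = 367.
With the tax collected from sellers, supply shifts: Qs = 4(P − 35) + 119.
New equilibrium: buyers pay $82, sellers receive $47, Q = 307. (Wedge: Pb − Ps = 35.)
Quantity falls by |ΔQ| = |367 − 307| = 60.
DWL = ½ · t · |ΔQ| = ½ · 35 · 60 = $1050.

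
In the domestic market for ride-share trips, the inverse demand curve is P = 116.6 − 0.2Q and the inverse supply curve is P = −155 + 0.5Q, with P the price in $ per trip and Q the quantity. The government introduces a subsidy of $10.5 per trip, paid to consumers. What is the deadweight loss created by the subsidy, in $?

Inverting to Q(P) form: Qd = 583 − 5P; Qs = 2P + 310.
Before the subsidy: set 583 − 5P = 2P + 310 → P* = $39, Q* = 388.
With a per-unit subsidy paid to consumers, each effectively pays P − 10.5, so demand becomes Qd = 583 − 5(P − 10.5).
New equilibrium: consumers pay $36, producers receive $46.5, Q = 403. (Wedge: Pb − Ps = −10.5.)
Quantity rises by |ΔQ| = |388 − 403| = 15.
DWL = ½ · t · |ΔQ| = ½ · 10.5 · 15 = $78.75.

Deadweight loss = $78.75.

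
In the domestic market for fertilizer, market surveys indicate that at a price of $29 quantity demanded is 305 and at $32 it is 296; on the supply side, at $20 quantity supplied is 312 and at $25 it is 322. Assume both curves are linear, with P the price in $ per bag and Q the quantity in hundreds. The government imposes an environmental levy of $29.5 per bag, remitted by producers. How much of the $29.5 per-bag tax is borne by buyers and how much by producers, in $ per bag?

Buyers bear $11.8 per bag; producers bear $17.7 per bag.

Demand slope: (296 − 305)/(32 − 29) = -3, so Qd = 392 − 3P.
Supply slope: (322 − 312)/(25 − 20) = 2, so Qs = 2P + 272.
Before the tax: set 392 − 3P = 2P + 272 → P* = $24, Q* = 320.
With the tax collected from producers, supply shifts: Qs = 2(P − 29.5) + 272.
New equilibrium: buyers pay $35.8, producers receive $6.3, Q = 284.6. (Wedge: Pb − Ps = 29.5.)
Burden on buyers: $11.8; on producers: $17.7. (They sum to $29.5.)
The less price-elastic side of the market bears the larger share of a per-unit tax.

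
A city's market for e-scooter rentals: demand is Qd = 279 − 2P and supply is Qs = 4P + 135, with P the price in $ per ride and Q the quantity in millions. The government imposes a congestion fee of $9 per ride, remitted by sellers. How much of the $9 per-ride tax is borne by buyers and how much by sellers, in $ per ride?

Buyers bear $6 per ride; sellers bear $3 per ride.

Before the tax: set 279 − 2P = 4P + 135 → P* = $24, Q* = 231.
With the tax collected from sellers, supply shifts: Qs = 4(P − 9) + 135.
Solving gives Q = 219 with buyers paying $30 and sellers receiving $21 (the $9 wedge).
Burden on buyers: $6; on sellers: $3. (They sum to $9.)
The less price-elastic side of the market bears the larger share of a per-unit tax.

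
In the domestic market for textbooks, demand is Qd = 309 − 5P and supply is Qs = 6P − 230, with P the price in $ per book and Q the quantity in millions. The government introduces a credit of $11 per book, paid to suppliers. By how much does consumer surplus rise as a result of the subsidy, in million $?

Consumer surplus rises by $474 million.

Before the subsidy: set 309 − 5P = 6P − 230 → P* = $49, Q* = 64.
With a per-unit subsidy paid to suppliers, each receives P + 11 per unit sold, so supply becomes Qs = 6(P + 11) − 230.
Solving gives Q = 94 with consumers paying $43 and suppliers receiving $54 (the $11 wedge).
ΔCS is the trapezoid between Q = 94 and Q = 64 of height $6: ½ · (64 + 94) · 6 = $474.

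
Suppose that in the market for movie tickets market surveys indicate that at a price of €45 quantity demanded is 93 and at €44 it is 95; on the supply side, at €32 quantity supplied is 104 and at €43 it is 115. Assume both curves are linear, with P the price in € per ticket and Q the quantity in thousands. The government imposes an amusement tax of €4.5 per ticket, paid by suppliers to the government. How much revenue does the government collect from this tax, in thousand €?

Demand slope: (95 − 93)/(44 − 45) = -2, so Qd = 183 − 2P.
Supply slope: (115 − 104)/(43 − 32) = 1, so Qs = P + 72.
Without the tax, 183 − 2P = P + 72 gives 3P = 111, so P* = €37 and Q* = 109.
With the tax collected from suppliers, supply shifts: Qs = (P − 4.5) + 72.
New equilibrium: buyers pay €38.5, suppliers receive €34, Q = 106. (Wedge: Pb − Ps = 4.5.)
Revenue = t · Q = 4.5 · 106 = €477.

Tax revenue = €477 thousand.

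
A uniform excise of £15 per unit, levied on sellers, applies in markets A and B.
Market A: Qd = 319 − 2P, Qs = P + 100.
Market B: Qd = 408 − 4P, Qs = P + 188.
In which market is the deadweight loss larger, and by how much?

Market A: pre-tax P* = £73, Q* = 173; post-tax Q = 163; deadweight loss = £75.
Market B: pre-tax P* = £44, Q* = 232; post-tax Q = 220; deadweight loss = £90.
Difference: £75 vs £90 → market B is larger by £15.

Market B, by £15.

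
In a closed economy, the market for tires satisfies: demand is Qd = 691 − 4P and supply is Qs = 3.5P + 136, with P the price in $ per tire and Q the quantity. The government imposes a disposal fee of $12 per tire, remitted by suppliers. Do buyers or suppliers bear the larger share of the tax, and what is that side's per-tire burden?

Suppliers bear the larger share: $6.4 per tire.

Without the tax, 691 − 4P = 3.5P + 136 gives 7.5P = 555, so P* = $74 and Q* = 395.
With the tax collected from suppliers, supply shifts: Qs = 3.5(P − 12) + 136.
Solving gives Q = 372.6 with buyers paying $79.6 and suppliers receiving $67.6 (the $12 wedge).
Per-tire burden: buyers $5.6, suppliers $6.4.
Suppliers take the larger share because supply is less price-elastic here (demand slope 4 vs supply slope 3.5).
The less price-elastic side of the market bears the larger share of a per-unit tax.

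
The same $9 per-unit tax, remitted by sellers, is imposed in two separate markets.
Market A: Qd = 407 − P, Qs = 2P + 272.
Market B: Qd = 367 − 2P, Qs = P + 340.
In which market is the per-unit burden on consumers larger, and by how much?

Market A, by $3.

Market A: pre-tax P* = $45, Q* = 362; post-tax Q = 356; per-unit burden on consumers = $6.
Market B: pre-tax P* = $9, Q* = 349; post-tax Q = 343; per-unit burden on consumers = $3.
Difference: $6 vs $3 → market A is larger by $3.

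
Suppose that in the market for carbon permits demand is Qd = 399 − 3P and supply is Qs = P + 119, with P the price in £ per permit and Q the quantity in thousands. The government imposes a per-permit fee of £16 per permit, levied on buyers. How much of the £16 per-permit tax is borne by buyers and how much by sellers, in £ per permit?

Without the tax, 399 − 3P = P + 119 gives 4P = 280, so P* = £70 and Q* = 189.
With the tax collected from buyers, demand (in seller-price terms) shifts: Qd = 399 − 3(P + 16).
New equilibrium: buyers pay £74, sellers receive £58, Q = 177. (Wedge: Pb − Ps = 16.)
Burden on buyers: £4; on sellers: £12. (They sum to £16.)
The less price-elastic side of the market bears the larger share of a per-unit tax.

Buyers bear £4 per permit; sellers bear £12 per permit.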